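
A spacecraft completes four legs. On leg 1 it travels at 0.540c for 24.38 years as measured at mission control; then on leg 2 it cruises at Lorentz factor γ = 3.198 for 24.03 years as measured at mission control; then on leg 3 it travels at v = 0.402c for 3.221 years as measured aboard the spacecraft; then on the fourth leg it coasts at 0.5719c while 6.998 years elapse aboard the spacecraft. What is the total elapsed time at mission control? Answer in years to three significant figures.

Leg 1: 24.38 years is already measured at mission control.
Leg 2: 24.03 years is already measured at mission control.
Leg 3: γ = 1/√(1 − 0.402²) = 1/√0.8384 = 1.092; Δt_3 = 1.092 × 3.221 = 3.518 years.
Leg 4: γ = 1/√(1 − 0.5719²) = 1/√0.6729 = 1.219; Δt_4 = 1.219 × 6.998 = 8.531 years.
Total: 24.38 + 24.03 + 3.518 + 8.531 years.

Δt = 60.5 years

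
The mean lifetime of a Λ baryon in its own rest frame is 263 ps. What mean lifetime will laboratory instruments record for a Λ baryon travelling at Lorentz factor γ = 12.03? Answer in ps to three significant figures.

γ = 12.03
The rest-frame lifetime is the proper time; the lab measures the dilated interval Δt = γτ₀ = 12.03 × 263 ps.

Δt = 3160 ps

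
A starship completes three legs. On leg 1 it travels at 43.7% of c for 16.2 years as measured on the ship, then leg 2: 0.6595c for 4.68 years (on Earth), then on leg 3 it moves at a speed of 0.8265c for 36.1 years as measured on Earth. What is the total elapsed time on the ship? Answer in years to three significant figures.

Leg 1: 16.2 years is already measured on the ship.
Leg 2: γ = 1/√(1 − 0.6595²) = 1/√0.5651 = 1.330; τ_2 = 4.68/1.330 = 3.518 years.
Leg 3: γ = 1/√(1 − 0.8265²) = 1/√0.3169 = 1.776; τ_3 = 36.1/1.776 = 20.32 years.
Total: 16.20 + 3.518 + 20.32 years.

τ = 40.0 years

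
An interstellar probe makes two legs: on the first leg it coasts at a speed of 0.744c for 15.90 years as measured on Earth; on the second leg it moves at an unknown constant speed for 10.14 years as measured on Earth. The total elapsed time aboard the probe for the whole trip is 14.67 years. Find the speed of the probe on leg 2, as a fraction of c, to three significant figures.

β = 0.917

Leg 1: γ = 1/√(1 − 0.744²) = 1/√0.4465 = 1.497; τ_1 = 15.90/1.497 = 10.62 years.
Leg 2: speed unknown; τ_2 = 10.14/γ_2.
Total proper time: 10.62 + τ_2 = 14.67, so τ_2 = 14.67 − 10.62 = 4.046 years.
γ_2 = 10.14/4.046 = 2.506; β = √(1 − 1/γ²) = √0.8408.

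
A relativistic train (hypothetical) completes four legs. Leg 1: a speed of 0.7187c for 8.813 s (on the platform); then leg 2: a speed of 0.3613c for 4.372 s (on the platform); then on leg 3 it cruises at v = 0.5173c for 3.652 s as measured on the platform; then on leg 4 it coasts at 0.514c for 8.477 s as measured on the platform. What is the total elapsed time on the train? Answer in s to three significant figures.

Leg 1: γ = 1/√(1 − 0.7187²) = 1/√0.4835 = 1.438; τ_1 = 8.813/1.438 = 6.128 s.
Leg 2: γ = 1/√(1 − 0.3613²) = 1/√0.8695 = 1.072; τ_2 = 4.372/1.072 = 4.077 s.
Leg 3: γ = 1/√(1 − 0.5173²) = 1/√0.7324 = 1.168; τ_3 = 3.652/1.168 = 3.125 s.
Leg 4: γ = 1/√(1 − 0.514²) = 1/√0.7358 = 1.166; τ_4 = 8.477/1.166 = 7.271 s.
Total: 6.128 + 4.077 + 3.125 + 7.271 s.

τ = 20.6 s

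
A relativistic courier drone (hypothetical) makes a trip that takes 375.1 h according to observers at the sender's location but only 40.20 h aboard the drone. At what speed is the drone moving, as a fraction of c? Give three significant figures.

The proper time is measured aboard the drone (both events occur at the drone's location); Δt is measured at the sender's location. γ = Δt/τ = 375.1/40.20 = 9.331.
β = √(1 − 1/γ²) = √(1 − 0.01149) = √0.9885

v = 0.994c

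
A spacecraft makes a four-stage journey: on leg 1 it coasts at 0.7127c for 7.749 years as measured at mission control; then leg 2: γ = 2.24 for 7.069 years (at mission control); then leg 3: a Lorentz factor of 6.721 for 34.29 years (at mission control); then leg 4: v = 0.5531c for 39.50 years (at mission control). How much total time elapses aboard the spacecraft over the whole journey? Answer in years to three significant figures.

τ = 46.6 years

Leg 1: γ = 1/√(1 − 0.7127²) = 1/√0.4921 = 1.426; τ_1 = 7.749/1.426 = 5.436 years.
Leg 2: γ = 2.24; τ_2 = 7.069/2.240 = 3.156 years.
Leg 3: γ = 6.721; τ_3 = 34.29/6.721 = 5.102 years.
Leg 4: γ = 1/√(1 − 0.5531²) = 1/√0.6941 = 1.200; τ_4 = 39.50/1.200 = 32.91 years.
Total: 5.436 + 3.156 + 5.102 + 32.91 years.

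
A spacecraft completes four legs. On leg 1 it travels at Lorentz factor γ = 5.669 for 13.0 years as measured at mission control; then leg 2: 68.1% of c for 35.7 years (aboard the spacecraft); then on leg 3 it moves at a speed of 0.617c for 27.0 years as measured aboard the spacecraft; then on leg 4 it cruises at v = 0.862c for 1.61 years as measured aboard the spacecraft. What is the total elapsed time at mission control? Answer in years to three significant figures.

Leg 1: 13.0 years is already measured at mission control.
Leg 2: β = 0.681; γ = 1/√(1 − 0.681²) = 1/√0.5362 = 1.366; Δt_2 = 1.366 × 35.7 = 48.75 years.
Leg 3: γ = 1/√(1 − 0.617²) = 1/√0.6193 = 1.271; Δt_3 = 1.271 × 27.0 = 34.31 years.
Leg 4: γ = 1/√(1 − 0.862²) = 1/√0.2570 = 1.973; Δt_4 = 1.973 × 1.61 = 3.176 years.
Total: 13.00 + 48.75 + 34.31 + 3.176 years.

Δt = 99.2 years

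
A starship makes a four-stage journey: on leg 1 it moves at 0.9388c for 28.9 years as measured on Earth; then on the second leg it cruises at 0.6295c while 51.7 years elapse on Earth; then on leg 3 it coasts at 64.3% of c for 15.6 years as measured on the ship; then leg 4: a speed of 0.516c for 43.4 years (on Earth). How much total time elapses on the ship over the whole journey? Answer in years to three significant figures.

τ = 103 years

Leg 1: γ = 1/√(1 − 0.9388²) = 1/√0.1187 = 2.903; τ_1 = 28.9/2.903 = 9.955 years.
Leg 2: γ = 1/√(1 − 0.6295²) = 1/√0.6037 = 1.287; τ_2 = 51.7/1.287 = 40.17 years.
Leg 3: 15.6 years is already measured on the ship.
Leg 4: γ = 1/√(1 − 0.516²) = 1/√0.7337 = 1.167; τ_4 = 43.4/1.167 = 37.18 years.
Total: 9.955 + 40.17 + 15.60 + 37.18 years.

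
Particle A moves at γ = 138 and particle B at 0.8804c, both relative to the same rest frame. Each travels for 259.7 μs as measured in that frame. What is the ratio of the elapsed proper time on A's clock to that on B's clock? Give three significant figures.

τ_A/τ_B = 0.0153

A: γ = 138. B: γ = 1/√(1 − 0.8804²) = 1/√0.2249 = 2.109.
τ_A/τ_B = γ_B/γ_A = 2.109/138.0 = 0.01528, so τ_A/τ_B = 0.01528.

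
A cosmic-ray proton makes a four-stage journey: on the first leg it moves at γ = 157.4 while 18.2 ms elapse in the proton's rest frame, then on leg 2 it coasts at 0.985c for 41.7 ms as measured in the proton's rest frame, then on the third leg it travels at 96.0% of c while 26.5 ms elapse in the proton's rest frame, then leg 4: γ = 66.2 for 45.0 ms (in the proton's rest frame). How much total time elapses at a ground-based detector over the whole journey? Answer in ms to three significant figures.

Leg 1: γ = 157.4; Δt_1 = 157.4 × 18.2 = 2865 ms.
Leg 2: γ = 1/√(1 − 0.985²) = 1/√0.02977 = 5.795; Δt_2 = 5.795 × 41.7 = 241.7 ms.
Leg 3: β = 0.960; γ = 1/√(1 − 0.960²) = 1/√0.07840 = 3.571; Δt_3 = 3.571 × 26.5 = 94.64 ms.
Leg 4: γ = 66.2; Δt_4 = 66.20 × 45.0 = 2979 ms.
Total: 2865 + 241.7 + 94.64 + 2979 ms.

Δt = 6180 ms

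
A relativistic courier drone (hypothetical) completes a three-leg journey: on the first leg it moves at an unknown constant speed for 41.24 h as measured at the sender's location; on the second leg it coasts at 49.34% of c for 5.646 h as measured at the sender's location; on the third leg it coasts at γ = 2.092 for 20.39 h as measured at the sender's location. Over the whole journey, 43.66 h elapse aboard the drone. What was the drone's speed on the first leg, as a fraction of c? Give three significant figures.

β = 0.711

Leg 1: speed unknown; τ_1 = 41.24/γ_1.
Leg 2: β = 0.4934; γ = 1/√(1 − 0.4934²) = 1/√0.7566 = 1.150; τ_2 = 5.646/1.150 = 4.911 h.
Leg 3: γ = 2.092; τ_3 = 20.39/2.092 = 9.747 h.
Total proper time: τ_1 + 4.911 + 9.747 = 43.66, so τ_1 = 43.66 − 14.66 = 29.00 h.
γ_1 = 41.24/29.00 = 1.422; β = √(1 − 1/γ²) = √0.5054.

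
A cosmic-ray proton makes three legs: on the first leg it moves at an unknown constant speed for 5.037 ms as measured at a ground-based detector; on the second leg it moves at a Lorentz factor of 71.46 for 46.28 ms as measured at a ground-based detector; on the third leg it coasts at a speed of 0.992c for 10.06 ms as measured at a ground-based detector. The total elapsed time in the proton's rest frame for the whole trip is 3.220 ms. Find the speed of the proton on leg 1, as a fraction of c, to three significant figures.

Leg 1: speed unknown; τ_1 = 5.037/γ_1.
Leg 2: γ = 71.46; τ_2 = 46.28/71.46 = 0.6476 ms.
Leg 3: γ = 1/√(1 − 0.992²) = 1/√0.01594 = 7.922; τ_3 = 10.06/7.922 = 1.270 ms.
Total proper time: τ_1 + 0.6476 + 1.270 = 3.220, so τ_1 = 3.220 − 1.918 = 1.302 ms.
γ_1 = 5.037/1.302 = 3.867; β = √(1 − 1/γ²) = √0.9331.

β = 0.966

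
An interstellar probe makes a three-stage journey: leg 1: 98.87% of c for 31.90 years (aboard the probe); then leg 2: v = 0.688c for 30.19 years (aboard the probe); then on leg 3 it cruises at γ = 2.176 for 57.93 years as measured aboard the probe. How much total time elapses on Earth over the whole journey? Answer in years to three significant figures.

Leg 1: β = 0.9887; γ = 1/√(1 − 0.9887²) = 1/√0.02247 = 6.671; Δt_1 = 6.671 × 31.90 = 212.8 years.
Leg 2: γ = 1/√(1 − 0.688²) = 1/√0.5267 = 1.378; Δt_2 = 1.378 × 30.19 = 41.60 years.
Leg 3: γ = 2.176; Δt_3 = 2.176 × 57.93 = 126.1 years.
Total: 212.8 + 41.60 + 126.1 years.

Δt = 380 years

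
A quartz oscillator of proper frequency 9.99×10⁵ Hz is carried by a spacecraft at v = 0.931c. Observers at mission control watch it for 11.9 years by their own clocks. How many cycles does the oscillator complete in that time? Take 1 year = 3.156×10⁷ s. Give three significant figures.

γ = 1/√(1 − 0.931²) = 1/√0.1332 = 2.740
During 11.9 years of lab time, the oscillator's proper time advances by τ = Δt/γ = 11.9/2.740 = 4.344 years = 1.371×10⁸ s.
N = f × τ = 9.99×10⁵ × 1.371×10⁸ = 1.370×10¹⁴.

N = 1.37×10¹⁴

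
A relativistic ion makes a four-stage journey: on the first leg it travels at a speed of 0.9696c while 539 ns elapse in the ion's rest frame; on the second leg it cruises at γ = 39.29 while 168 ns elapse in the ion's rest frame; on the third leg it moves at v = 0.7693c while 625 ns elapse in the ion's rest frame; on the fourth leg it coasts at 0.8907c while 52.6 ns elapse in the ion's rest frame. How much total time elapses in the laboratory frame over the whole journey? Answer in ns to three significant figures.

Leg 1: γ = 1/√(1 − 0.9696²) = 1/√0.05988 = 4.087; Δt_1 = 4.087 × 539 = 2203 ns.
Leg 2: γ = 39.29; Δt_2 = 39.29 × 168 = 6601 ns.
Leg 3: γ = 1/√(1 − 0.7693²) = 1/√0.4082 = 1.565; Δt_3 = 1.565 × 625 = 978.3 ns.
Leg 4: γ = 1/√(1 − 0.8907²) = 1/√0.2067 = 2.200; Δt_4 = 2.200 × 52.6 = 115.7 ns.
Total: 2203 + 6601 + 978.3 + 115.7 ns.

Δt = 9900 ns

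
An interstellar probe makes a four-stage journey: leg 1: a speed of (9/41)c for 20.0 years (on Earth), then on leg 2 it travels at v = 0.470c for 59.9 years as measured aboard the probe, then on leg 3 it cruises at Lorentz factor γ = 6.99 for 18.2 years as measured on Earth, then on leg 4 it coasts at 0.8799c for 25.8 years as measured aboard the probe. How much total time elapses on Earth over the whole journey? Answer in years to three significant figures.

Δt = 160 years

Leg 1: 20.0 years is already measured on Earth.
Leg 2: γ = 1/√(1 − 0.470²) = 1/√0.7791 = 1.133; Δt_2 = 1.133 × 59.9 = 67.86 years.
Leg 3: 18.2 years is already measured on Earth.
Leg 4: γ = 1/√(1 − 0.8799²) = 1/√0.2258 = 2.105; Δt_4 = 2.105 × 25.8 = 54.30 years.
Total: 20.00 + 67.86 + 18.20 + 54.30 years.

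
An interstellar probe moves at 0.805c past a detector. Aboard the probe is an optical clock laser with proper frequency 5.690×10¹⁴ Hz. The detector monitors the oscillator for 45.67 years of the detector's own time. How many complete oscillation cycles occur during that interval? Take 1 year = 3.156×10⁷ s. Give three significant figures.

γ = 1/√(1 − 0.805²) = 1/√0.3520 = 1.686
During 45.67 years of lab time, the oscillator's proper time advances by τ = Δt/γ = 45.67/1.686 = 27.09 years = 8.551×10⁸ s.
N = f × τ = 5.690×10¹⁴ × 8.551×10⁸ = 4.866×10²³.

N = 4.87×10²³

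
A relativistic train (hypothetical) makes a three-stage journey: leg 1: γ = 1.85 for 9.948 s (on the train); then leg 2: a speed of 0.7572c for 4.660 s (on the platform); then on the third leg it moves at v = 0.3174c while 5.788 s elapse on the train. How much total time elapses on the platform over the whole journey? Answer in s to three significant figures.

Δt = 29.2 s

Leg 1: γ = 1.85; Δt_1 = 1.850 × 9.948 = 18.40 s.
Leg 2: 4.660 s is already measured on the platform.
Leg 3: γ = 1/√(1 − 0.3174²) = 1/√0.8993 = 1.055; Δt_3 = 1.055 × 5.788 = 6.104 s.
Total: 18.40 + 4.660 + 6.104 s.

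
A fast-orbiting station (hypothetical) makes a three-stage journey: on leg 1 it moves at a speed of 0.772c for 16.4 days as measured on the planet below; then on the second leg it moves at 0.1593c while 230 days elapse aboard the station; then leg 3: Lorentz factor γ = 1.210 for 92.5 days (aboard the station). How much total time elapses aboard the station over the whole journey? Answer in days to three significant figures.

Leg 1: γ = 1/√(1 − 0.772²) = 1/√0.4040 = 1.573; τ_1 = 16.4/1.573 = 10.42 days.
Leg 2: 230 days is already measured aboard the station.
Leg 3: 92.5 days is already measured aboard the station.
Total: 10.42 + 230.0 + 92.50 days.

τ = 333 days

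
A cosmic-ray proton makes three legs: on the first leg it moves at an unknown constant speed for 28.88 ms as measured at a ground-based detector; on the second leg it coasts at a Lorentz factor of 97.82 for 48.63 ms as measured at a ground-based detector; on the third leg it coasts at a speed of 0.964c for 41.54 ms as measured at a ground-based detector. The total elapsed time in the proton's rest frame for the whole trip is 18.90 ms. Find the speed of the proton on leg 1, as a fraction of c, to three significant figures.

β = 0.967

Leg 1: speed unknown; τ_1 = 28.88/γ_1.
Leg 2: γ = 97.82; τ_2 = 48.63/97.82 = 0.4971 ms.
Leg 3: γ = 1/√(1 − 0.964²) = 1/√0.07070 = 3.761; τ_3 = 41.54/3.761 = 11.05 ms.
Total proper time: τ_1 + 0.4971 + 11.05 = 18.90, so τ_1 = 18.90 − 11.54 = 7.357 ms.
γ_1 = 28.88/7.357 = 3.925; β = √(1 − 1/γ²) = √0.9351.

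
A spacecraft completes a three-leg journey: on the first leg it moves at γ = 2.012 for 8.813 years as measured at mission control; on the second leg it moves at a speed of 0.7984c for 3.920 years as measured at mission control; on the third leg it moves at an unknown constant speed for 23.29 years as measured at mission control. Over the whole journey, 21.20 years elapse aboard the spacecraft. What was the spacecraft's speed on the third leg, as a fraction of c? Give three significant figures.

Leg 1: γ = 2.012; τ_1 = 8.813/2.012 = 4.380 years.
Leg 2: γ = 1/√(1 − 0.7984²) = 1/√0.3626 = 1.661; τ_2 = 3.920/1.661 = 2.360 years.
Leg 3: speed unknown; τ_3 = 23.29/γ_3.
Total proper time: 4.380 + 2.360 + τ_3 = 21.20, so τ_3 = 21.20 − 6.741 = 14.46 years.
γ_3 = 23.29/14.46 = 1.611; β = √(1 − 1/γ²) = √0.6146.

β = 0.784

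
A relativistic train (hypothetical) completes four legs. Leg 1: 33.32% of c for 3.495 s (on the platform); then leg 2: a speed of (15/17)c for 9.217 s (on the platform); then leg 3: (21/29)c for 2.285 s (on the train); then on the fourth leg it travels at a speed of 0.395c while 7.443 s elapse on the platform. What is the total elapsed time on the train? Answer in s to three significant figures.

τ = 16.8 s

Leg 1: β = 0.3332; γ = 1/√(1 − 0.3332²) = 1/√0.8890 = 1.061; τ_1 = 3.495/1.061 = 3.295 s.
Leg 2: γ = 1/√(1 − (15/17)²) = 17/8 = 2.125; τ_2 = 9.217/2.125 = 4.337 s.
Leg 3: 2.285 s is already measured on the train.
Leg 4: γ = 1/√(1 − 0.395²) = 1/√0.8440 = 1.089; τ_4 = 7.443/1.089 = 6.838 s.
Total: 3.295 + 4.337 + 2.285 + 6.838 s.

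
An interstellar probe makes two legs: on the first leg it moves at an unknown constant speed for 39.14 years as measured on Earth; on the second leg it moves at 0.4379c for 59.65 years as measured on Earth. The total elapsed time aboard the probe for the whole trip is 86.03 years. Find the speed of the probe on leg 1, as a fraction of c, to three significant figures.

Leg 1: speed unknown; τ_1 = 39.14/γ_1.
Leg 2: γ = 1/√(1 − 0.4379²) = 1/√0.8082 = 1.112; τ_2 = 59.65/1.112 = 53.63 years.
Total proper time: τ_1 + 53.63 = 86.03, so τ_1 = 86.03 − 53.63 = 32.40 years.
γ_1 = 39.14/32.40 = 1.208; β = √(1 − 1/γ²) = √0.3146.

β = 0.561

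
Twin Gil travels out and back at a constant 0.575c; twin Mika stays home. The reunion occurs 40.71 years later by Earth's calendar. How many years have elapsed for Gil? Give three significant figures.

γ = 1/√(1 − 0.575²) = 1/√0.6694 = 1.222
Gil's clock measures proper time along the trip: τ = Δt/γ = 40.71/1.222 years.

τ = 33.3 years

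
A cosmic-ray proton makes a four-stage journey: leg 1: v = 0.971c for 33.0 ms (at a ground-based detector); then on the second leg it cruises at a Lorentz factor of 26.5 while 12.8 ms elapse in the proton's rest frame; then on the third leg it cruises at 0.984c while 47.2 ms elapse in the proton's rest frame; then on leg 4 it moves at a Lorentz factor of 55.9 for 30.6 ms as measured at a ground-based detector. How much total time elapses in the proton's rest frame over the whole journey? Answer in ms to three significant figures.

τ = 68.4 ms

Leg 1: γ = 1/√(1 − 0.971²) = 1/√0.05716 = 4.183; τ_1 = 33.0/4.183 = 7.890 ms.
Leg 2: 12.8 ms is already measured in the proton's rest frame.
Leg 3: 47.2 ms is already measured in the proton's rest frame.
Leg 4: γ = 55.9; τ_4 = 30.6/55.90 = 0.5474 ms.
Total: 7.890 + 12.80 + 47.20 + 0.5474 ms.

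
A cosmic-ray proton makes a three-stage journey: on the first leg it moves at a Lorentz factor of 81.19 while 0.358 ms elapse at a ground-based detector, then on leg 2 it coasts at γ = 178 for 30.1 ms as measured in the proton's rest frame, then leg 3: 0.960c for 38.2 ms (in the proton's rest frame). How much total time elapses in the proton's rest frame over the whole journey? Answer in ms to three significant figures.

Leg 1: γ = 81.19; τ_1 = 0.358/81.19 = 0.004409 ms.
Leg 2: 30.1 ms is already measured in the proton's rest frame.
Leg 3: 38.2 ms is already measured in the proton's rest frame.
Total: 0.004409 + 30.10 + 38.20 ms.

τ = 68.3 ms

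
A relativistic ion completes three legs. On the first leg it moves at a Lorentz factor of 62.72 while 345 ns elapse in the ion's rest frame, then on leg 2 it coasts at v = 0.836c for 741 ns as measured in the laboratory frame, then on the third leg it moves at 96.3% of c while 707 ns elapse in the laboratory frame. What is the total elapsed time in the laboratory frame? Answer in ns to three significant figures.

Leg 1: γ = 62.72; Δt_1 = 62.72 × 345 = 2.164×10⁴ ns.
Leg 2: 741 ns is already measured in the laboratory frame.
Leg 3: 707 ns is already measured in the laboratory frame.
Total: 2.164×10⁴ + 741.0 + 707.0 ns.

Δt = 2.31×10⁴ ns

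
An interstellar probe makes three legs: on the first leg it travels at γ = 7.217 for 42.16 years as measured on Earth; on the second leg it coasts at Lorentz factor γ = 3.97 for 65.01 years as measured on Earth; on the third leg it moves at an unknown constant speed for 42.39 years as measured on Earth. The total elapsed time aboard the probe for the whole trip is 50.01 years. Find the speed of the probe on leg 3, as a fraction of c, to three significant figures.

β = 0.755

Leg 1: γ = 7.217; τ_1 = 42.16/7.217 = 5.842 years.
Leg 2: γ = 3.97; τ_2 = 65.01/3.970 = 16.38 years.
Leg 3: speed unknown; τ_3 = 42.39/γ_3.
Total proper time: 5.842 + 16.38 + τ_3 = 50.01, so τ_3 = 50.01 − 22.22 = 27.79 years.
γ_3 = 42.39/27.79 = 1.525; β = √(1 − 1/γ²) = √0.5701.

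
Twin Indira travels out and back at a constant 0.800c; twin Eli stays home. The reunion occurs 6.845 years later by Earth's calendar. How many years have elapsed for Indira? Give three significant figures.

τ = 4.11 years

γ = 1/√(1 − 0.800²) = 5/3 ≈ 1.667
Indira's clock measures proper time along the trip: τ = Δt/γ = 6.845/1.667 years.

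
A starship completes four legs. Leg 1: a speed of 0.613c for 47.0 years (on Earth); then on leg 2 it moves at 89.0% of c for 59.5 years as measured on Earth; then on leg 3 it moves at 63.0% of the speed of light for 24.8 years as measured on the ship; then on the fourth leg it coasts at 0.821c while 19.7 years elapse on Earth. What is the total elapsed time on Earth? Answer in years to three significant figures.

Δt = 158 years

Leg 1: 47.0 years is already measured on Earth.
Leg 2: 59.5 years is already measured on Earth.
Leg 3: β = 0.630; γ = 1/√(1 − 0.630²) = 1/√0.6031 = 1.288; Δt_3 = 1.288 × 24.8 = 31.93 years.
Leg 4: 19.7 years is already measured on Earth.
Total: 47.00 + 59.50 + 31.93 + 19.70 years.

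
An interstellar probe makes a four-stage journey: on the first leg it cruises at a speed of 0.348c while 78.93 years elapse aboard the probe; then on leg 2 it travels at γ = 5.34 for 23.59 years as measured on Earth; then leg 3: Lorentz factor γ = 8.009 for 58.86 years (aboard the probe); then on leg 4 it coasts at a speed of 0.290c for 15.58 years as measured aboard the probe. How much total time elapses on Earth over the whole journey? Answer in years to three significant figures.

Δt = 595 years

Leg 1: γ = 1/√(1 − 0.348²) = 1/√0.8789 = 1.067; Δt_1 = 1.067 × 78.93 = 84.19 years.
Leg 2: 23.59 years is already measured on Earth.
Leg 3: γ = 8.009; Δt_3 = 8.009 × 58.86 = 471.4 years.
Leg 4: γ = 1/√(1 − 0.290²) = 1/√0.9159 = 1.045; Δt_4 = 1.045 × 15.58 = 16.28 years.
Total: 84.19 + 23.59 + 471.4 + 16.28 years.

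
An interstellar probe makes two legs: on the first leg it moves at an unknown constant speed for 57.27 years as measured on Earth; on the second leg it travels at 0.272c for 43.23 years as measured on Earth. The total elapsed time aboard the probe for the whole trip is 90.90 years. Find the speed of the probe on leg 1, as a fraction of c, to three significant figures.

Leg 1: speed unknown; τ_1 = 57.27/γ_1.
Leg 2: γ = 1/√(1 − 0.272²) = 1/√0.9260 = 1.039; τ_2 = 43.23/1.039 = 41.60 years.
Total proper time: τ_1 + 41.60 = 90.90, so τ_1 = 90.90 − 41.60 = 49.30 years.
γ_1 = 57.27/49.30 = 1.162; β = √(1 − 1/γ²) = √0.2590.

β = 0.509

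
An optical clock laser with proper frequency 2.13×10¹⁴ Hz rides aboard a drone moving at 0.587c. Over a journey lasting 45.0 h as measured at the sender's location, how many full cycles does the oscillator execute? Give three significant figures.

N = 2.79×10¹⁹

γ = 1/√(1 − 0.587²) = 1/√0.6554 = 1.235
The oscillator's own cycle count is N = f × τ where τ is the proper time aboard the drone. τ = Δt/γ = 45.0/1.235 = 36.43 h = 1.312×10⁵ s.
N = 2.13×10¹⁴ × 1.312×10⁵ = 2.794×10¹⁹.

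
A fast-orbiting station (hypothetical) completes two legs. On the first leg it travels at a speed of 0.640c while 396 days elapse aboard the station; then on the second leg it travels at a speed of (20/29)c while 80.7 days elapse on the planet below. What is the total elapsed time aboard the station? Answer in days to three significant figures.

τ = 454 days

Leg 1: 396 days is already measured aboard the station.
Leg 2: γ = 1/√(1 − (20/29)²) = 29/21 ≈ 1.381; τ_2 = 80.7/1.381 = 58.44 days.
Total: 396.0 + 58.44 days.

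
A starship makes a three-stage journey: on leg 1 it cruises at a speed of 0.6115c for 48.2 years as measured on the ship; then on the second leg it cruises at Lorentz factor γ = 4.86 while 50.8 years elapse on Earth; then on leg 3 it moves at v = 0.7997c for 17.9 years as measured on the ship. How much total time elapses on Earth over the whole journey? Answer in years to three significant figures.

Leg 1: γ = 1/√(1 − 0.6115²) = 1/√0.6261 = 1.264; Δt_1 = 1.264 × 48.2 = 60.92 years.
Leg 2: 50.8 years is already measured on Earth.
Leg 3: γ = 1/√(1 − 0.7997²) = 1/√0.3605 = 1.666; Δt_3 = 1.666 × 17.9 = 29.81 years.
Total: 60.92 + 50.80 + 29.81 years.

Δt = 142 years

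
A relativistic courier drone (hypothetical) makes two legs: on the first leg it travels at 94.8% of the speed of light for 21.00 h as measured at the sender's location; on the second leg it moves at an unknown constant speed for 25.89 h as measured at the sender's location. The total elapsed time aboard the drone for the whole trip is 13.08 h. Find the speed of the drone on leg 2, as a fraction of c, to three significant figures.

β = 0.969

Leg 1: β = 0.948; γ = 1/√(1 − 0.948²) = 1/√0.1013 = 3.142; τ_1 = 21.00/3.142 = 6.684 h.
Leg 2: speed unknown; τ_2 = 25.89/γ_2.
Total proper time: 6.684 + τ_2 = 13.08, so τ_2 = 13.08 − 6.684 = 6.396 h.
γ_2 = 25.89/6.396 = 4.048; β = √(1 − 1/γ²) = √0.9390.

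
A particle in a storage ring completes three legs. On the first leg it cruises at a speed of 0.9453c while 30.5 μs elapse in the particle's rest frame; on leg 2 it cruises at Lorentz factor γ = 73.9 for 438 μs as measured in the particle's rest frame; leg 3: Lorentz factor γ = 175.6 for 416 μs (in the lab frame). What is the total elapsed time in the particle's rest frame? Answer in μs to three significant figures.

Leg 1: 30.5 μs is already measured in the particle's rest frame.
Leg 2: 438 μs is already measured in the particle's rest frame.
Leg 3: γ = 175.6; τ_3 = 416/175.6 = 2.369 μs.
Total: 30.50 + 438.0 + 2.369 μs.

τ = 471 μs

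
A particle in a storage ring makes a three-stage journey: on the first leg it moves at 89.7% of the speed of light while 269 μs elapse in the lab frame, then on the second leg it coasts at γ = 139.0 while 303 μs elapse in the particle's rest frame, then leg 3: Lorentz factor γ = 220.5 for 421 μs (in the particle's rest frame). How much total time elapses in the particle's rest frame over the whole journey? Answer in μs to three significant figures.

τ = 843 μs

Leg 1: β = 0.897; γ = 1/√(1 − 0.897²) = 1/√0.1954 = 2.262; τ_1 = 269/2.262 = 118.9 μs.
Leg 2: 303 μs is already measured in the particle's rest frame.
Leg 3: 421 μs is already measured in the particle's rest frame.
Total: 118.9 + 303.0 + 421.0 μs.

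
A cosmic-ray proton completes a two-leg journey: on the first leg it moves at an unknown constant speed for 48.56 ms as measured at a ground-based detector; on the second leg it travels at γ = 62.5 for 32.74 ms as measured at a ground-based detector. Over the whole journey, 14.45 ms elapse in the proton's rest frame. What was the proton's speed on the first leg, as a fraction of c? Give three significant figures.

Leg 1: speed unknown; τ_1 = 48.56/γ_1.
Leg 2: γ = 62.5; τ_2 = 32.74/62.50 = 0.5238 ms.
Total proper time: τ_1 + 0.5238 = 14.45, so τ_1 = 14.45 − 0.5238 = 13.93 ms.
γ_1 = 48.56/13.93 = 3.487; β = √(1 − 1/γ²) = √0.9178.

β = 0.958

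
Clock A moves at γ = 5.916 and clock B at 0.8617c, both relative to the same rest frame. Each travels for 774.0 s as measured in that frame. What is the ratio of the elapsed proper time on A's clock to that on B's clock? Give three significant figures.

τ_A/τ_B = 0.333

A: γ = 5.916. B: γ = 1/√(1 − 0.8617²) = 1/√0.2575 = 1.971.
τ_A/τ_B = γ_B/γ_A = 1.971/5.916 = 0.3331, so τ_A/τ_B = 0.3331.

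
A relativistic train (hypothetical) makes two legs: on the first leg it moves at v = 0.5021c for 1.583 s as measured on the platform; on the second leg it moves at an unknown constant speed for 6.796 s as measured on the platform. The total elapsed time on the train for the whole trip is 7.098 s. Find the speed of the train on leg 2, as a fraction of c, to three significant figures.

β = 0.538

Leg 1: γ = 1/√(1 − 0.5021²) = 1/√0.7479 = 1.156; τ_1 = 1.583/1.156 = 1.369 s.
Leg 2: speed unknown; τ_2 = 6.796/γ_2.
Total proper time: 1.369 + τ_2 = 7.098, so τ_2 = 7.098 − 1.369 = 5.729 s.
γ_2 = 6.796/5.729 = 1.186; β = √(1 − 1/γ²) = √0.2894.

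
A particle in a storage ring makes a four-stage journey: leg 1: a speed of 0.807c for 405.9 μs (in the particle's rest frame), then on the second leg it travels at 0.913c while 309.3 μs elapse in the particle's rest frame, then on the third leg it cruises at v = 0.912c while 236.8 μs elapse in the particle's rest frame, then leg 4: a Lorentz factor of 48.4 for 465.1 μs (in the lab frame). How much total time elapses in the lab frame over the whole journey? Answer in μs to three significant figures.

Leg 1: γ = 1/√(1 − 0.807²) = 1/√0.3488 = 1.693; Δt_1 = 1.693 × 405.9 = 687.3 μs.
Leg 2: γ = 1/√(1 − 0.913²) = 1/√0.1664 = 2.451; Δt_2 = 2.451 × 309.3 = 758.2 μs.
Leg 3: γ = 1/√(1 − 0.912²) = 1/√0.1683 = 2.438; Δt_3 = 2.438 × 236.8 = 577.3 μs.
Leg 4: 465.1 μs is already measured in the lab frame.
Total: 687.3 + 758.2 + 577.3 + 465.1 μs.

Δt = 2490 μs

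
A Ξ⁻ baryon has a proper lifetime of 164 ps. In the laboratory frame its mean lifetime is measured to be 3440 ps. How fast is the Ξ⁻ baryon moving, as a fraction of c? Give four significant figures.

β = 0.9989

γ = Δt/τ₀ = 3440/164 = 20.98
β = √(1 − 1/γ²) = √(1 − 0.002273) = √0.9977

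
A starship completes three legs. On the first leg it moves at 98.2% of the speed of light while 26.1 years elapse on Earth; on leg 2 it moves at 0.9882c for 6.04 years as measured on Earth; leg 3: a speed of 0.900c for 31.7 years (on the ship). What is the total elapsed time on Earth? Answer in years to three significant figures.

Leg 1: 26.1 years is already measured on Earth.
Leg 2: 6.04 years is already measured on Earth.
Leg 3: γ = 1/√(1 − 0.900²) = 1/√0.1900 = 2.294; Δt_3 = 2.294 × 31.7 = 72.72 years.
Total: 26.10 + 6.040 + 72.72 years.

Δt = 105 years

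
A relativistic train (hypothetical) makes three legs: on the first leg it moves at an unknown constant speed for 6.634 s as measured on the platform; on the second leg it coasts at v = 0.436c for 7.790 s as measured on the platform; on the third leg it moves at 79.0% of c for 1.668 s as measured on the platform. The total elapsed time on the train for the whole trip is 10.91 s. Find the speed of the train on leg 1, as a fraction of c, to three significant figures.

Leg 1: speed unknown; τ_1 = 6.634/γ_1.
Leg 2: γ = 1/√(1 − 0.436²) = 1/√0.8099 = 1.111; τ_2 = 7.790/1.111 = 7.011 s.
Leg 3: β = 0.790; γ = 1/√(1 − 0.790²) = 1/√0.3759 = 1.631; τ_3 = 1.668/1.631 = 1.023 s.
Total proper time: τ_1 + 7.011 + 1.023 = 10.91, so τ_1 = 10.91 − 8.033 = 2.877 s.
γ_1 = 6.634/2.877 = 2.306; β = √(1 − 1/γ²) = √0.8120.

β = 0.901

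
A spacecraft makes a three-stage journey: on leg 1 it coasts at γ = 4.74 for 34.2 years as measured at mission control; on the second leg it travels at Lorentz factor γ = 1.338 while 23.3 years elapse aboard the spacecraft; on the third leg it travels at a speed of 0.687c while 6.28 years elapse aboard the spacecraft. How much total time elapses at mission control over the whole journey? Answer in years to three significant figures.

Δt = 74.0 years

Leg 1: 34.2 years is already measured at mission control.
Leg 2: γ = 1.338; Δt_2 = 1.338 × 23.3 = 31.18 years.
Leg 3: γ = 1/√(1 − 0.687²) = 1/√0.5280 = 1.376; Δt_3 = 1.376 × 6.28 = 8.642 years.
Total: 34.20 + 31.18 + 8.642 years.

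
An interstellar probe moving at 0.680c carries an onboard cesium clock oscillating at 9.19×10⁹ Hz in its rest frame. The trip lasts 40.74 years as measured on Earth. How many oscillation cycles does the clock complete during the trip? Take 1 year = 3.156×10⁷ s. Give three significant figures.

N = 8.66×10¹⁸

γ = 1/√(1 − 0.680²) = 1/√0.5376 = 1.364
The oscillator's own cycle count is N = f × τ where τ is the proper time aboard the probe. τ = Δt/γ = 40.74/1.364 = 29.87 years = 9.427×10⁸ s.
N = 9.19×10⁹ × 9.427×10⁸ = 8.664×10¹⁸.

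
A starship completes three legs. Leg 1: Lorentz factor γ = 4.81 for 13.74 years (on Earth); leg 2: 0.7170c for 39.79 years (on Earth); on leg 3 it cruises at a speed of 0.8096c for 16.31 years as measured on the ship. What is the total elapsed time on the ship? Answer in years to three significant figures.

τ = 46.9 years

Leg 1: γ = 4.81; τ_1 = 13.74/4.810 = 2.857 years.
Leg 2: γ = 1/√(1 − 0.7170²) = 1/√0.4859 = 1.435; τ_2 = 39.79/1.435 = 27.74 years.
Leg 3: 16.31 years is already measured on the ship.
Total: 2.857 + 27.74 + 16.31 years.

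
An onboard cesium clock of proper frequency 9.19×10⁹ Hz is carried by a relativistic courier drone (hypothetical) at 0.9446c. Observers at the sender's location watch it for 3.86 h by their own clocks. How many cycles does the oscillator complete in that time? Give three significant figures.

γ = 1/√(1 − 0.9446²) = 1/√0.1077 = 3.047
During 3.86 h of lab time, the oscillator's proper time advances by τ = Δt/γ = 3.86/3.047 = 1.267 h = 4.561×10³ s.
N = f × τ = 9.19×10⁹ × 4.561×10³ = 4.192×10¹³.

N = 4.19×10¹³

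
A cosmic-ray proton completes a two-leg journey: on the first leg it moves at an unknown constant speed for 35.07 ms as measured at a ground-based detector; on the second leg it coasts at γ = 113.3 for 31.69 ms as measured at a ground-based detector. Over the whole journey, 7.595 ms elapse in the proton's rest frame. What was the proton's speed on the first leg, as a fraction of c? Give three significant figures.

β = 0.978

Leg 1: speed unknown; τ_1 = 35.07/γ_1.
Leg 2: γ = 113.3; τ_2 = 31.69/113.3 = 0.2797 ms.
Total proper time: τ_1 + 0.2797 = 7.595, so τ_1 = 7.595 − 0.2797 = 7.315 ms.
γ_1 = 35.07/7.315 = 4.794; β = √(1 − 1/γ²) = √0.9565.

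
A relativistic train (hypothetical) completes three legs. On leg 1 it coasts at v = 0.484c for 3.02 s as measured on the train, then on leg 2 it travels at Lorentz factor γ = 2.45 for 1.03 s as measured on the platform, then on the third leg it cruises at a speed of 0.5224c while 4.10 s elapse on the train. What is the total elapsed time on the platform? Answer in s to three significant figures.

Δt = 9.29 s

Leg 1: γ = 1/√(1 − 0.484²) = 1/√0.7657 = 1.143; Δt_1 = 1.143 × 3.02 = 3.451 s.
Leg 2: 1.03 s is already measured on the platform.
Leg 3: γ = 1/√(1 − 0.5224²) = 1/√0.7271 = 1.173; Δt_3 = 1.173 × 4.10 = 4.808 s.
Total: 3.451 + 1.030 + 4.808 s.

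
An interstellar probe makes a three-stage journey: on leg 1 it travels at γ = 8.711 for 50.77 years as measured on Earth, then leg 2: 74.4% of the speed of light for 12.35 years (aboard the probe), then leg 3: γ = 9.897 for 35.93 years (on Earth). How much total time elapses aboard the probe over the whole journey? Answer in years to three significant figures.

Leg 1: γ = 8.711; τ_1 = 50.77/8.711 = 5.828 years.
Leg 2: 12.35 years is already measured aboard the probe.
Leg 3: γ = 9.897; τ_3 = 35.93/9.897 = 3.630 years.
Total: 5.828 + 12.35 + 3.630 years.

τ = 21.8 years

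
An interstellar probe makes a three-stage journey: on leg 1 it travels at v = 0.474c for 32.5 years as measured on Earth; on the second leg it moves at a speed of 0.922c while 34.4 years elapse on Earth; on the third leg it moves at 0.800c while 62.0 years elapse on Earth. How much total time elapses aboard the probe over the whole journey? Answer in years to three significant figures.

Leg 1: γ = 1/√(1 − 0.474²) = 1/√0.7753 = 1.136; τ_1 = 32.5/1.136 = 28.62 years.
Leg 2: γ = 1/√(1 − 0.922²) = 1/√0.1499 = 2.583; τ_2 = 34.4/2.583 = 13.32 years.
Leg 3: γ = 1/√(1 − 0.800²) = 5/3 ≈ 1.667; τ_3 = 62.0/1.667 = 37.20 years.
Total: 28.62 + 13.32 + 37.20 years.

τ = 79.1 years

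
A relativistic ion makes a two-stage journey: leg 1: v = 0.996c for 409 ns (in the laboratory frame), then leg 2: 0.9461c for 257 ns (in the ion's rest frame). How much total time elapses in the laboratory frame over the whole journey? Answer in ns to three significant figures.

Δt = 1200 ns

Leg 1: 409 ns is already measured in the laboratory frame.
Leg 2: γ = 1/√(1 − 0.9461²) = 1/√0.1049 = 3.088; Δt_2 = 3.088 × 257 = 793.5 ns.
Total: 409.0 + 793.5 ns.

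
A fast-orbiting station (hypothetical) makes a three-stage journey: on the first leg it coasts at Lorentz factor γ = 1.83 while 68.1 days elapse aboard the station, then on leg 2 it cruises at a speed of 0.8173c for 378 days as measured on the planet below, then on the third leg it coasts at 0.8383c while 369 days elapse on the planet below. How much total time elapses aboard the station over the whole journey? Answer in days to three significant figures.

τ = 487 days

Leg 1: 68.1 days is already measured aboard the station.
Leg 2: γ = 1/√(1 − 0.8173²) = 1/√0.3320 = 1.735; τ_2 = 378/1.735 = 217.8 days.
Leg 3: γ = 1/√(1 − 0.8383²) = 1/√0.2973 = 1.834; τ_3 = 369/1.834 = 201.2 days.
Total: 68.10 + 217.8 + 201.2 days.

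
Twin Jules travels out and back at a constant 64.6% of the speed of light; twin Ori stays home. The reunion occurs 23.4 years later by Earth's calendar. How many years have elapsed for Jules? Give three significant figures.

τ = 17.9 years

β = 0.646; γ = 1/√(1 − 0.646²) = 1/√0.5827 = 1.310
Jules's clock measures proper time along the trip: τ = Δt/γ = 23.4/1.310 years.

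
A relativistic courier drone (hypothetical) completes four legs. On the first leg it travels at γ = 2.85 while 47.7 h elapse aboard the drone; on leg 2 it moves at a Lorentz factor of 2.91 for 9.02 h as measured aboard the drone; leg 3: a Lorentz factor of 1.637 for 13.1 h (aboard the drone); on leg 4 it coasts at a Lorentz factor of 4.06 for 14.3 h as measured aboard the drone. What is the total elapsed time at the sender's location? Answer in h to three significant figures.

Leg 1: γ = 2.85; Δt_1 = 2.850 × 47.7 = 135.9 h.
Leg 2: γ = 2.91; Δt_2 = 2.910 × 9.02 = 26.25 h.
Leg 3: γ = 1.637; Δt_3 = 1.637 × 13.1 = 21.44 h.
Leg 4: γ = 4.06; Δt_4 = 4.060 × 14.3 = 58.06 h.
Total: 135.9 + 26.25 + 21.44 + 58.06 h.

Δt = 242 h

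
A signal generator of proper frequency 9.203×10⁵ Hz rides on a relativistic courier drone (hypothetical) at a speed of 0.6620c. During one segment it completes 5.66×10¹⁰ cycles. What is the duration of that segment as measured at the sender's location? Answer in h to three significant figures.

γ = 1/√(1 − 0.6620²) = 1/√0.5618 = 1.334
Proper time for N cycles: τ = N/f = 5.66×10¹⁰/(9.203×10⁵) = 6.150×10⁴ s = 17.08 h.
Lab-frame duration Δt = γτ = 1.334 × 17.08 = 22.79 h.

Δt = 22.8 h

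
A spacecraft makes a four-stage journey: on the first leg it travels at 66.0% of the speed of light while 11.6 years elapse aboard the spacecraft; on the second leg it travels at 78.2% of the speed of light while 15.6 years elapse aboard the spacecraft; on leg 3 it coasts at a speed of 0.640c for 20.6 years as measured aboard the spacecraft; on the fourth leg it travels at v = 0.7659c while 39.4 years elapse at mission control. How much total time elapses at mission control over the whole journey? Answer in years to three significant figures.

Δt = 107 years

Leg 1: β = 0.660; γ = 1/√(1 − 0.660²) = 1/√0.5644 = 1.331; Δt_1 = 1.331 × 11.6 = 15.44 years.
Leg 2: β = 0.782; γ = 1/√(1 − 0.782²) = 1/√0.3885 = 1.604; Δt_2 = 1.604 × 15.6 = 25.03 years.
Leg 3: γ = 1/√(1 − 0.640²) = 1/√0.5904 = 1.301; Δt_3 = 1.301 × 20.6 = 26.81 years.
Leg 4: 39.4 years is already measured at mission control.
Total: 15.44 + 25.03 + 26.81 + 39.40 years.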